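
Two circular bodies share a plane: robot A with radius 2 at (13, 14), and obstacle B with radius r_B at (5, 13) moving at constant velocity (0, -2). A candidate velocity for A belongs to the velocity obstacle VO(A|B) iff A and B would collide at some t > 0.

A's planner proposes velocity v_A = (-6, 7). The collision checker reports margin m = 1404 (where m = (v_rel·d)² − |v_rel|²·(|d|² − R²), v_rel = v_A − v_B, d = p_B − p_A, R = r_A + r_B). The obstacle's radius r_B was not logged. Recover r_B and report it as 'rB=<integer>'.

m = 1404
d = (-8, -1);  v_rel = (-6, 9),  |v_rel|² = 117
v_rel×d = (-6)·(-1) − (9)·(-8) = 78
since m = R²·117 − 78²:  R² = (6084 + 1404) / 117 = 64
R = √64 = 8  ⇒  r_B = 8 − 2 = 6

rB=6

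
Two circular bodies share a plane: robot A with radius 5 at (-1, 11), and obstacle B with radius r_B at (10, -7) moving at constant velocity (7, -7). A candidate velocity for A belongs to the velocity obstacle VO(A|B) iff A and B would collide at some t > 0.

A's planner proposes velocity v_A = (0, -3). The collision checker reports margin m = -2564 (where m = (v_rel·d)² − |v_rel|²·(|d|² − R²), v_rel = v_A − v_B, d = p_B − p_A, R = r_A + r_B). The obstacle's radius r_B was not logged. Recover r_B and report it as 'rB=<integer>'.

m = -2564
d = (11, -18);  v_rel = (-7, 4),  |v_rel|² = 65
v_rel×d = (-7)·(-18) − (4)·(11) = 82
since m = R²·65 − 82²:  R² = (6724 + -2564) / 65 = 64
R = √64 = 8  ⇒  r_B = 8 − 5 = 3

rB=3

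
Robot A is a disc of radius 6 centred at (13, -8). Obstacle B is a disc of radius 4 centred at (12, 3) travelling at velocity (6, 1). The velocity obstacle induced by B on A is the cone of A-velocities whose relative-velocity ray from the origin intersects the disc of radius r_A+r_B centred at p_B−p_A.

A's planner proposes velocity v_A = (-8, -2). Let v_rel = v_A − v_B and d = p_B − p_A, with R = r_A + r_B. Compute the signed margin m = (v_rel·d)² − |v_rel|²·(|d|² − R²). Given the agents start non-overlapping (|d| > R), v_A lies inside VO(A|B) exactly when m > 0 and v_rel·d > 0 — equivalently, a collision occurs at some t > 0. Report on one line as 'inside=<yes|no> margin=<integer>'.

d = (-1, 11),  |d|² = 122;  R = 6+4 = 10,  c = 122−10² = 22
v_rel = (-14, -3),  |v_rel|² = 205;  v_rel·d = (-14)·(-1) + (-3)·(11) = -19
205·t² + 38·t + 22 = 0  ⇒  m = (-19)² − 205·22 = -4149
m = -4149 < 0,  v_rel·d = -19 < 0  ⇒  outside

inside=no margin=-4149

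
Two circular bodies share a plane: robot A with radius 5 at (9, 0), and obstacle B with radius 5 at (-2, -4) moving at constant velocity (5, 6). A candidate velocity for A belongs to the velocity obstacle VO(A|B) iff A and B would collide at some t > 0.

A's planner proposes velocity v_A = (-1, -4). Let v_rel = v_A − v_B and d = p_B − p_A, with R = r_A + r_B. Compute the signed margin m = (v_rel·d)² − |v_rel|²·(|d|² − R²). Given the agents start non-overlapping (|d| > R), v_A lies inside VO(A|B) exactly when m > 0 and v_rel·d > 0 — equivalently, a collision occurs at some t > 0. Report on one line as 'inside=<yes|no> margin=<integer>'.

d = (-11, -4),  |d|² = 137;  R = 5+5 = 10,  c = 137−10² = 37
v_rel = (-6, -10),  |v_rel|² = 136;  v_rel·d = (-6)·(-11) + (-10)·(-4) = 106
136·t² − 212·t + 37 = 0  ⇒  m = 106² − 136·37 = 6204
m = 6204 > 0,  v_rel·d = 106 > 0  ⇒  inside

inside=yes margin=6204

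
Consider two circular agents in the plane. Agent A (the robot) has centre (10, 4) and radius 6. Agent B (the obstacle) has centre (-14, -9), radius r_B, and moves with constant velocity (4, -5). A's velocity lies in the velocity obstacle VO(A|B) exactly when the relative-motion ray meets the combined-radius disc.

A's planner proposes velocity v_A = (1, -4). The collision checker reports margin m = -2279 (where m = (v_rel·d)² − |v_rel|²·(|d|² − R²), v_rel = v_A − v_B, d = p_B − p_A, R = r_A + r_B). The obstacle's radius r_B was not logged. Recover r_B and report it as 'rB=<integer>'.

m = -2279
d = (-24, -13);  v_rel = (-3, 1),  |v_rel|² = 10
v_rel×d = (-3)·(-13) − (1)·(-24) = 63
since m = R²·10 − 63²:  R² = (3969 + -2279) / 10 = 169
R = √169 = 13  ⇒  r_B = 13 − 6 = 7

rB=7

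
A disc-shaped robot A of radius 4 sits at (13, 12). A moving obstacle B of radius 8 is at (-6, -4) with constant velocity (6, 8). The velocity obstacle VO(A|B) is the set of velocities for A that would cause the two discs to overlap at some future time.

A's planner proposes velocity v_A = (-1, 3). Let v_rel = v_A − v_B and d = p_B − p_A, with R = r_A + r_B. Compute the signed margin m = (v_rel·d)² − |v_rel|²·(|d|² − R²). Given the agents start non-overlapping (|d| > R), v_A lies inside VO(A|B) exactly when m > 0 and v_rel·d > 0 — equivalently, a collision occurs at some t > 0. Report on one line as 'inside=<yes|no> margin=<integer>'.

d = (-19, -16),  |d|² = 617;  R = 4+8 = 12,  c = 617−12² = 473
v_rel = (-7, -5),  |v_rel|² = 74;  v_rel·d = (-7)·(-19) + (-5)·(-16) = 213
74·t² − 426·t + 473 = 0  ⇒  m = 213² − 74·473 = 10367
m = 10367 > 0,  v_rel·d = 213 > 0  ⇒  inside

inside=yes margin=10367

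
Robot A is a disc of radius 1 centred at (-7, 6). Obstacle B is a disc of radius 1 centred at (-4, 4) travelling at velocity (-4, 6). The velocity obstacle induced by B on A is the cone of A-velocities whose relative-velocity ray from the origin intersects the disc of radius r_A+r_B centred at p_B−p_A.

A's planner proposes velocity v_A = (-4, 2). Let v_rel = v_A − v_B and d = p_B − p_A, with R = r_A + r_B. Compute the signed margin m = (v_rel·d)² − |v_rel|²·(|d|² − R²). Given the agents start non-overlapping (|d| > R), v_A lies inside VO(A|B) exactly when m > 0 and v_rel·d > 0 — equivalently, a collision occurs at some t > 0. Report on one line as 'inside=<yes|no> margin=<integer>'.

d = (3, -2),  |d|² = 13;  R = 1+1 = 2,  c = 13−2² = 9
v_rel = (0, -4),  |v_rel|² = 16;  v_rel·d = (0)·(3) + (-4)·(-2) = 8
16·t² − 16·t + 9 = 0  ⇒  m = 8² − 16·9 = -80
m = -80 < 0,  v_rel·d = 8 > 0  ⇒  outside

inside=no margin=-80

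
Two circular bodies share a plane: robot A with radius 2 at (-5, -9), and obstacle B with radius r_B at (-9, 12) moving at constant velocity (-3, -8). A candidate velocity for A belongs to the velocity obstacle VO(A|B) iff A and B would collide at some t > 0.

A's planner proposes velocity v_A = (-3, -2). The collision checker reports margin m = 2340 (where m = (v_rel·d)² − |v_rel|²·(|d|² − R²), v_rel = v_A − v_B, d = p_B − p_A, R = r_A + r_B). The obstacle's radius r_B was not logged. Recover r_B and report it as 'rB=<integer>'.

m = 2340
d = (-4, 21);  v_rel = (0, 6),  |v_rel|² = 36
v_rel×d = (0)·(21) − (6)·(-4) = 24
since m = R²·36 − 24²:  R² = (576 + 2340) / 36 = 81
R = √81 = 9  ⇒  r_B = 9 − 2 = 7

rB=7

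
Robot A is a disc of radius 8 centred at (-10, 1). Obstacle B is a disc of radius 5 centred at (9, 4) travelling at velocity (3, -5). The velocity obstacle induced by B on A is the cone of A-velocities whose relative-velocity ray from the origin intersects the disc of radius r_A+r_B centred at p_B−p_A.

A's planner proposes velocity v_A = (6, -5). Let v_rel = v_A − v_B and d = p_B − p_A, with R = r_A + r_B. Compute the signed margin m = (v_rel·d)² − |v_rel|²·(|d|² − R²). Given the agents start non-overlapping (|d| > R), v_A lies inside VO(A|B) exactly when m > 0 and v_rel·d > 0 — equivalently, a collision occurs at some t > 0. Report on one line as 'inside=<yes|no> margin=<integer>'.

d = (19, 3),  |d|² = 370;  R = 8+5 = 13,  c = 370−13² = 201
v_rel = (3, 0),  |v_rel|² = 9;  v_rel·d = (3)·(19) + (0)·(3) = 57
9·t² − 114·t + 201 = 0  ⇒  m = 57² − 9·201 = 1440
m = 1440 > 0,  v_rel·d = 57 > 0  ⇒  inside

inside=yes margin=1440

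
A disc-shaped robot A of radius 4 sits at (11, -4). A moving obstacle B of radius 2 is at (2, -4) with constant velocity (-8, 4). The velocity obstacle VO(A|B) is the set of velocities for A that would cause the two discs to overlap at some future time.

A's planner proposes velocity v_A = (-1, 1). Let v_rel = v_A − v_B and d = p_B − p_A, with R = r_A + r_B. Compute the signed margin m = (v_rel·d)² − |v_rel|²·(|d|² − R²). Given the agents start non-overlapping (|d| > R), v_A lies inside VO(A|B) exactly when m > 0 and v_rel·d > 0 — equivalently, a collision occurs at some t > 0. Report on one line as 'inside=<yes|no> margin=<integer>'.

d = (-9, 0),  |d|² = 81;  R = 4+2 = 6,  c = 81−6² = 45
v_rel = (7, -3),  |v_rel|² = 58;  v_rel·d = (7)·(-9) + (-3)·(0) = -63
58·t² + 126·t + 45 = 0  ⇒  m = (-63)² − 58·45 = 1359
m = 1359 > 0,  v_rel·d = -63 < 0  ⇒  outside

inside=no margin=1359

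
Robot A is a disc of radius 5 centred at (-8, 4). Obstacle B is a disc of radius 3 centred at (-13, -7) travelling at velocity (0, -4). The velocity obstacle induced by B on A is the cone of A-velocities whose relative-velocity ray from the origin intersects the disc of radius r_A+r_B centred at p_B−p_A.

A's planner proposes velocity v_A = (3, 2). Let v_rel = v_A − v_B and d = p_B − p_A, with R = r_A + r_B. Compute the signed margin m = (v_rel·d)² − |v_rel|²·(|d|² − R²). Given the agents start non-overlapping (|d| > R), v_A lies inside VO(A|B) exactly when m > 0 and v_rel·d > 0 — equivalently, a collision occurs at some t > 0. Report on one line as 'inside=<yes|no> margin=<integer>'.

d = (-5, -11),  |d|² = 146;  R = 5+3 = 8,  c = 146−8² = 82
v_rel = (3, 6),  |v_rel|² = 45;  v_rel·d = (3)·(-5) + (6)·(-11) = -81
45·t² + 162·t + 82 = 0  ⇒  m = (-81)² − 45·82 = 2871
m = 2871 > 0,  v_rel·d = -81 < 0  ⇒  outside

inside=no margin=2871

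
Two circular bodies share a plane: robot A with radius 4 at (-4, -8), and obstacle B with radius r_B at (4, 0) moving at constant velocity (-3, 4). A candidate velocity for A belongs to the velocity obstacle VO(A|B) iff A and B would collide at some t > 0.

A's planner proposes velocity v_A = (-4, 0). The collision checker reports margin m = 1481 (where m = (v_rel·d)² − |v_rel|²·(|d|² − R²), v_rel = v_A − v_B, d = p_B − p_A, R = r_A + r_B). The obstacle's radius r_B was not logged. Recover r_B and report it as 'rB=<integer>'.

m = 1481
d = (8, 8);  v_rel = (-1, -4),  |v_rel|² = 17
v_rel×d = (-1)·(8) − (-4)·(8) = 24
since m = R²·17 − 24²:  R² = (576 + 1481) / 17 = 121
R = √121 = 11  ⇒  r_B = 11 − 4 = 7

rB=7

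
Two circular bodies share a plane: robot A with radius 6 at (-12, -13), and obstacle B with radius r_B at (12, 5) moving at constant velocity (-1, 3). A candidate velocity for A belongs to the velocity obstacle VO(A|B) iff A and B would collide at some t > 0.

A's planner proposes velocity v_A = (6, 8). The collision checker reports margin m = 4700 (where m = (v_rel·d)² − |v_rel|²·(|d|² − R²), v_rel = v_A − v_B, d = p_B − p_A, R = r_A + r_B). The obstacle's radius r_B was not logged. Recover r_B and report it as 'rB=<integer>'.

m = 4700
d = (24, 18);  v_rel = (7, 5),  |v_rel|² = 74
v_rel×d = (7)·(18) − (5)·(24) = 6
since m = R²·74 − 6²:  R² = (36 + 4700) / 74 = 64
R = √64 = 8  ⇒  r_B = 8 − 6 = 2

rB=2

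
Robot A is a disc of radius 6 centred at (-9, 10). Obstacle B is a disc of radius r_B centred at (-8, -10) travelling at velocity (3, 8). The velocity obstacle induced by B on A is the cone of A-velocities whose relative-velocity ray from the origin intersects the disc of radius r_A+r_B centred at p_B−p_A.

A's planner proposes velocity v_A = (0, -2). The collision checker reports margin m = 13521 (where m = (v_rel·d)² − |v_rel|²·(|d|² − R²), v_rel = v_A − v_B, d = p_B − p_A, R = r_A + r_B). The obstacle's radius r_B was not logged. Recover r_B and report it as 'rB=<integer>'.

m = 13521
d = (1, -20);  v_rel = (-3, -10),  |v_rel|² = 109
v_rel×d = (-3)·(-20) − (-10)·(1) = 70
since m = R²·109 − 70²:  R² = (4900 + 13521) / 109 = 169
R = √169 = 13  ⇒  r_B = 13 − 6 = 7

rB=7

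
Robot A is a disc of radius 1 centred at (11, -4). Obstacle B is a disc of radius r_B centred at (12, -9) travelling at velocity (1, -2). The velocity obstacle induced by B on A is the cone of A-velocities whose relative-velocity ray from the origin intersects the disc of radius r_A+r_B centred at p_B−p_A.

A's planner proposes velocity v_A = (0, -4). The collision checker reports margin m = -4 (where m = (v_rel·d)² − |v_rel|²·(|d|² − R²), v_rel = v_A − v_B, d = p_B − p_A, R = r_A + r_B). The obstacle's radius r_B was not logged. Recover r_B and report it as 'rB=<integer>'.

m = -4
d = (1, -5);  v_rel = (-1, -2),  |v_rel|² = 5
v_rel×d = (-1)·(-5) − (-2)·(1) = 7
since m = R²·5 − 7²:  R² = (49 + -4) / 5 = 9
R = √9 = 3  ⇒  r_B = 3 − 1 = 2

rB=2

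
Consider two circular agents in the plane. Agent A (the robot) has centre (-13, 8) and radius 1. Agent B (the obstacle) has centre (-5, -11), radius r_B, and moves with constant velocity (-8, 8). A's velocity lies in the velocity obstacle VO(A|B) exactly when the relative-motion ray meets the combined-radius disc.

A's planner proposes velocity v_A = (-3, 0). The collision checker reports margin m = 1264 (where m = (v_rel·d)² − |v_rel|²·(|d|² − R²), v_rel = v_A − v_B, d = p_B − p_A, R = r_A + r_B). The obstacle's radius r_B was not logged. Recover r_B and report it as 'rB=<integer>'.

m = 1264
d = (8, -19);  v_rel = (5, -8),  |v_rel|² = 89
v_rel×d = (5)·(-19) − (-8)·(8) = -31
since m = R²·89 − (-31)²:  R² = (961 + 1264) / 89 = 25
R = √25 = 5  ⇒  r_B = 5 − 1 = 4

rB=4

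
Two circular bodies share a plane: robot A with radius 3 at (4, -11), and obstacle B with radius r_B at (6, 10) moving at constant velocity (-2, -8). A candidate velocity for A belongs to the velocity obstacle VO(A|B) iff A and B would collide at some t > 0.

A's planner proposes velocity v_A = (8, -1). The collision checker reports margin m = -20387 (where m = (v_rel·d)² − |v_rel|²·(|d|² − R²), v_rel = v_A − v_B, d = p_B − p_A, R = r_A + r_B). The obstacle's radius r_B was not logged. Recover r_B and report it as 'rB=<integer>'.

m = -20387
d = (2, 21);  v_rel = (10, 7),  |v_rel|² = 149
v_rel×d = (10)·(21) − (7)·(2) = 196
since m = R²·149 − 196²:  R² = (38416 + -20387) / 149 = 121
R = √121 = 11  ⇒  r_B = 11 − 3 = 8

rB=8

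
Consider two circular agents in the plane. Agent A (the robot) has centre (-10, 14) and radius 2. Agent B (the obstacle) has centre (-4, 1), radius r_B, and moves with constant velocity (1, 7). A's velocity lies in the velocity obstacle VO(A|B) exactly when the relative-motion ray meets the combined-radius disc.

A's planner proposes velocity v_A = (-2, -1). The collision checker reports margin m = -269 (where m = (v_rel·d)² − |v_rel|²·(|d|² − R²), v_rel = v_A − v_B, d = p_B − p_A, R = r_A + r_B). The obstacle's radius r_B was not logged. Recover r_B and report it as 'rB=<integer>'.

m = -269
d = (6, -13);  v_rel = (-3, -8),  |v_rel|² = 73
v_rel×d = (-3)·(-13) − (-8)·(6) = 87
since m = R²·73 − 87²:  R² = (7569 + -269) / 73 = 100
R = √100 = 10  ⇒  r_B = 10 − 2 = 8

rB=8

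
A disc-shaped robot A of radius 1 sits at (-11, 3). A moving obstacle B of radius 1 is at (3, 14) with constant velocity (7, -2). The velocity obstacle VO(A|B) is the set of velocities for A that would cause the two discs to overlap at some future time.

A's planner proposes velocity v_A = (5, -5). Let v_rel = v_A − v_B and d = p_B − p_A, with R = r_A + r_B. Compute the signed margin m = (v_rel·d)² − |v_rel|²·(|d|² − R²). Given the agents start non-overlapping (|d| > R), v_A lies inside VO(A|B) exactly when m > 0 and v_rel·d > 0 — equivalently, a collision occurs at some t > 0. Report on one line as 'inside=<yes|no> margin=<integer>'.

d = (14, 11),  |d|² = 317;  R = 1+1 = 2,  c = 317−2² = 313
v_rel = (-2, -3),  |v_rel|² = 13;  v_rel·d = (-2)·(14) + (-3)·(11) = -61
13·t² + 122·t + 313 = 0  ⇒  m = (-61)² − 13·313 = -348
m = -348 < 0,  v_rel·d = -61 < 0  ⇒  outside

inside=no margin=-348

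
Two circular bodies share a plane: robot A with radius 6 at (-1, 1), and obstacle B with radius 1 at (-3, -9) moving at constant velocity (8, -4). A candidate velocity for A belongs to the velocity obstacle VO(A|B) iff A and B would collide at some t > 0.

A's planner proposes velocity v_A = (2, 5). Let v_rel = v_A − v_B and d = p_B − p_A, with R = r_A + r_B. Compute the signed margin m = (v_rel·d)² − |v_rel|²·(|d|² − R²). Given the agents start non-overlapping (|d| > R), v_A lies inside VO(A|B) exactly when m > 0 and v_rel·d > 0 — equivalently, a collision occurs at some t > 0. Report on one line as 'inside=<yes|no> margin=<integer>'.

d = (-2, -10),  |d|² = 104;  R = 6+1 = 7,  c = 104−7² = 55
v_rel = (-6, 9),  |v_rel|² = 117;  v_rel·d = (-6)·(-2) + (9)·(-10) = -78
117·t² + 156·t + 55 = 0  ⇒  m = (-78)² − 117·55 = -351
m = -351 < 0,  v_rel·d = -78 < 0  ⇒  outside

inside=no margin=-351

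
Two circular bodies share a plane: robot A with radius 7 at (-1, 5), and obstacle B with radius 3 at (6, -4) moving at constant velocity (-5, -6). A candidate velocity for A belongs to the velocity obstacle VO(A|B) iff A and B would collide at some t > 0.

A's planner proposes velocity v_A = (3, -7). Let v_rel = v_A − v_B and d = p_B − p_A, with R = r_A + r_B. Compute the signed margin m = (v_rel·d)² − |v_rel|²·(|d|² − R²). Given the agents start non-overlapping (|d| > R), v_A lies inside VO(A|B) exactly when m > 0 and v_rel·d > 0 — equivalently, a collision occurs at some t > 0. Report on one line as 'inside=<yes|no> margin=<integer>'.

d = (7, -9),  |d|² = 130;  R = 7+3 = 10,  c = 130−10² = 30
v_rel = (8, -1),  |v_rel|² = 65;  v_rel·d = (8)·(7) + (-1)·(-9) = 65
65·t² − 130·t + 30 = 0  ⇒  m = 65² − 65·30 = 2275
m = 2275 > 0,  v_rel·d = 65 > 0  ⇒  inside

inside=yes margin=2275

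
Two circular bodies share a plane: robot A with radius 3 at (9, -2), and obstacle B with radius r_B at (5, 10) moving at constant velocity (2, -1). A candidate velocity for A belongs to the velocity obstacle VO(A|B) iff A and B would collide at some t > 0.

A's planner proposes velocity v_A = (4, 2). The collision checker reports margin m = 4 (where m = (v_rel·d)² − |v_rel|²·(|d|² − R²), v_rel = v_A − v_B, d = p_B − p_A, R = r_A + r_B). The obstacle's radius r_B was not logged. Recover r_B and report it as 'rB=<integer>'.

m = 4
d = (-4, 12);  v_rel = (2, 3),  |v_rel|² = 13
v_rel×d = (2)·(12) − (3)·(-4) = 36
since m = R²·13 − 36²:  R² = (1296 + 4) / 13 = 100
R = √100 = 10  ⇒  r_B = 10 − 3 = 7

rB=7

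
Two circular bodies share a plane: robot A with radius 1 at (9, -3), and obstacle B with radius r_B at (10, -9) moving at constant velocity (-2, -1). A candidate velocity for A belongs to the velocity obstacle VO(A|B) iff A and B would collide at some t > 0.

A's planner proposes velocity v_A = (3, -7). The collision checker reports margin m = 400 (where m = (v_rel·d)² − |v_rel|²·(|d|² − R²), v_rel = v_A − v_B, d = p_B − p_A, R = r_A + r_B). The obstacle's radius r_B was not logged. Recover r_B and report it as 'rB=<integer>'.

m = 400
d = (1, -6);  v_rel = (5, -6),  |v_rel|² = 61
v_rel×d = (5)·(-6) − (-6)·(1) = -24
since m = R²·61 − (-24)²:  R² = (576 + 400) / 61 = 16
R = √16 = 4  ⇒  r_B = 4 − 1 = 3

rB=3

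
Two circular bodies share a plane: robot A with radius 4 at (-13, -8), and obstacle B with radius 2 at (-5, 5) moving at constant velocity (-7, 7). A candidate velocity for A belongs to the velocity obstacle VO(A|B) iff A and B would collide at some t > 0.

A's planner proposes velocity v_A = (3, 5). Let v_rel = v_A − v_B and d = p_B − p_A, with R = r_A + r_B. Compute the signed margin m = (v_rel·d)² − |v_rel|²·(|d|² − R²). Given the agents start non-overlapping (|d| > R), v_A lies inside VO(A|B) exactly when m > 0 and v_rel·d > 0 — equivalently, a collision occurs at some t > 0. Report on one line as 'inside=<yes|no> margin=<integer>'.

d = (8, 13),  |d|² = 233;  R = 4+2 = 6,  c = 233−6² = 197
v_rel = (10, -2),  |v_rel|² = 104;  v_rel·d = (10)·(8) + (-2)·(13) = 54
104·t² − 108·t + 197 = 0  ⇒  m = 54² − 104·197 = -17572
m = -17572 < 0,  v_rel·d = 54 > 0  ⇒  outside

inside=no margin=-17572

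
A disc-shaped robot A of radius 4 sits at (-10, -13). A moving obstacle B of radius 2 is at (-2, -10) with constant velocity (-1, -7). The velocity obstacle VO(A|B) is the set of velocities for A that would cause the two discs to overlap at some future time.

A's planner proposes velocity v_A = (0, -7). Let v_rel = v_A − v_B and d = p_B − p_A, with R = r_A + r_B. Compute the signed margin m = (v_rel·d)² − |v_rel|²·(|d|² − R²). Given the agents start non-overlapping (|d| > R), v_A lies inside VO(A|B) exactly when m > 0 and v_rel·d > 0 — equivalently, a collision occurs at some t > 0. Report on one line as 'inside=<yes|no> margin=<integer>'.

d = (8, 3),  |d|² = 73;  R = 4+2 = 6,  c = 73−6² = 37
v_rel = (1, 0),  |v_rel|² = 1;  v_rel·d = (1)·(8) + (0)·(3) = 8
1·t² − 16·t + 37 = 0  ⇒  m = 8² − 1·37 = 27
m = 27 > 0,  v_rel·d = 8 > 0  ⇒  inside

inside=yes margin=27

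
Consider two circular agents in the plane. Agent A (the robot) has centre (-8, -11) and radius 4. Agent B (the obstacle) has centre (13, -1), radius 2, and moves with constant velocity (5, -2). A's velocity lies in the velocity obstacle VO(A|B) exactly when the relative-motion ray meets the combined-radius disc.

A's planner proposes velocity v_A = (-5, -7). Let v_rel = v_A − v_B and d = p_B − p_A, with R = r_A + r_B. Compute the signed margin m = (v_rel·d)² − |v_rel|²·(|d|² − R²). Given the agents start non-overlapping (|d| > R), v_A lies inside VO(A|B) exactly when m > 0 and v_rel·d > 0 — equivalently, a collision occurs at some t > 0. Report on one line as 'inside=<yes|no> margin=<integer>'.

d = (21, 10),  |d|² = 541;  R = 4+2 = 6,  c = 541−6² = 505
v_rel = (-10, -5),  |v_rel|² = 125;  v_rel·d = (-10)·(21) + (-5)·(10) = -260
125·t² + 520·t + 505 = 0  ⇒  m = (-260)² − 125·505 = 4475
m = 4475 > 0,  v_rel·d = -260 < 0  ⇒  outside

inside=no margin=4475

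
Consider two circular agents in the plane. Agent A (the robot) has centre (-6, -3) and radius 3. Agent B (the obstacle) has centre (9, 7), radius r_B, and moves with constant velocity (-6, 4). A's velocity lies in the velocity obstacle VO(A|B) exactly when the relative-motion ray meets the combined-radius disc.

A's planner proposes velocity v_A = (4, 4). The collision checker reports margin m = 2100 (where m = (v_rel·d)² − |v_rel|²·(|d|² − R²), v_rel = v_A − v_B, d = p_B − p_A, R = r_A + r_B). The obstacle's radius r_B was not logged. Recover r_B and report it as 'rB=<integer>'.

m = 2100
d = (15, 10);  v_rel = (10, 0),  |v_rel|² = 100
v_rel×d = (10)·(10) − (0)·(15) = 100
since m = R²·100 − 100²:  R² = (10000 + 2100) / 100 = 121
R = √121 = 11  ⇒  r_B = 11 − 3 = 8

rB=8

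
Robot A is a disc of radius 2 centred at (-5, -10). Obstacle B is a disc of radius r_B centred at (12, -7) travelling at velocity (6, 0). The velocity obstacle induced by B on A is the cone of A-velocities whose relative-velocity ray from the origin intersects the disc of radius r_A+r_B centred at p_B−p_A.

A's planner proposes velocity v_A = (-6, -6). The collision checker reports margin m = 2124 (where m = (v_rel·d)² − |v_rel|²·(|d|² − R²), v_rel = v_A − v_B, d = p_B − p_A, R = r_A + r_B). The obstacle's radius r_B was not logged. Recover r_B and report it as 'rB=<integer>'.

m = 2124
d = (17, 3);  v_rel = (-12, -6),  |v_rel|² = 180
v_rel×d = (-12)·(3) − (-6)·(17) = 66
since m = R²·180 − 66²:  R² = (4356 + 2124) / 180 = 36
R = √36 = 6  ⇒  r_B = 6 − 2 = 4

rB=4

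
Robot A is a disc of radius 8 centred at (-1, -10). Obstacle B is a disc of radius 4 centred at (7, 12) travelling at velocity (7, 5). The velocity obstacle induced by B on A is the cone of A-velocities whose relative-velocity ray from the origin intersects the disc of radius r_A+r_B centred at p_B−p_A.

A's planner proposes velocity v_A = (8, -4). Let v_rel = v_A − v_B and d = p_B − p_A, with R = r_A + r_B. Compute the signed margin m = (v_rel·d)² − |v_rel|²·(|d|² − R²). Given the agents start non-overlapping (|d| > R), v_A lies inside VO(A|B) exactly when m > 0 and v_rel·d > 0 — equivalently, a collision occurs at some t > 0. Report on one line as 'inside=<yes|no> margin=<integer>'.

d = (8, 22),  |d|² = 548;  R = 8+4 = 12,  c = 548−12² = 404
v_rel = (1, -9),  |v_rel|² = 82;  v_rel·d = (1)·(8) + (-9)·(22) = -190
82·t² + 380·t + 404 = 0  ⇒  m = (-190)² − 82·404 = 2972
m = 2972 > 0,  v_rel·d = -190 < 0  ⇒  outside

inside=no margin=2972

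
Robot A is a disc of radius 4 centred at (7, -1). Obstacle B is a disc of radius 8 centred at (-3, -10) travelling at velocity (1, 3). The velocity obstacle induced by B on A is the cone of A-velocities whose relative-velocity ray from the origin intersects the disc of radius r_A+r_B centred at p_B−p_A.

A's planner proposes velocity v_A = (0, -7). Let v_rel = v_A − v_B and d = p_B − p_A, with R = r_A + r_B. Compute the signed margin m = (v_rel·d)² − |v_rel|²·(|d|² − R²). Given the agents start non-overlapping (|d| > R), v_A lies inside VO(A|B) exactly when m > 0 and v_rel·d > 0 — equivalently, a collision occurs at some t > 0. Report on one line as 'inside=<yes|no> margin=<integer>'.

d = (-10, -9),  |d|² = 181;  R = 4+8 = 12,  c = 181−12² = 37
v_rel = (-1, -10),  |v_rel|² = 101;  v_rel·d = (-1)·(-10) + (-10)·(-9) = 100
101·t² − 200·t + 37 = 0  ⇒  m = 100² − 101·37 = 6263
m = 6263 > 0,  v_rel·d = 100 > 0  ⇒  inside

inside=yes margin=6263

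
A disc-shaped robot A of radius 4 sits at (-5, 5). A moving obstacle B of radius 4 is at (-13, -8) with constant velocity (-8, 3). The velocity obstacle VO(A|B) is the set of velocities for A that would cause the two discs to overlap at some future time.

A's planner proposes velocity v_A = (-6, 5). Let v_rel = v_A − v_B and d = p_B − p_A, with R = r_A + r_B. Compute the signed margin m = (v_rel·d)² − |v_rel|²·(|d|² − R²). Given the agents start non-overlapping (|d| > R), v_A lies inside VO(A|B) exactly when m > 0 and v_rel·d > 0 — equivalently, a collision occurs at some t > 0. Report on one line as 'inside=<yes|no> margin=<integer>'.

d = (-8, -13),  |d|² = 233;  R = 4+4 = 8,  c = 233−8² = 169
v_rel = (2, 2),  |v_rel|² = 8;  v_rel·d = (2)·(-8) + (2)·(-13) = -42
8·t² + 84·t + 169 = 0  ⇒  m = (-42)² − 8·169 = 412
m = 412 > 0,  v_rel·d = -42 < 0  ⇒  outside

inside=no margin=412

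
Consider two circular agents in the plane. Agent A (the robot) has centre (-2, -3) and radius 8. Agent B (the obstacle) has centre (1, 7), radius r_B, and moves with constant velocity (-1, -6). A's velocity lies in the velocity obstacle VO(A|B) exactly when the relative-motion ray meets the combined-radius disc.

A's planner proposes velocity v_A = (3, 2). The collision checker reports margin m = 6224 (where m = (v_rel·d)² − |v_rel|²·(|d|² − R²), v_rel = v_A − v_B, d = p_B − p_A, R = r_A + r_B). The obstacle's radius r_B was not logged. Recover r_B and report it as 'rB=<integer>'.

m = 6224
d = (3, 10);  v_rel = (4, 8),  |v_rel|² = 80
v_rel×d = (4)·(10) − (8)·(3) = 16
since m = R²·80 − 16²:  R² = (256 + 6224) / 80 = 81
R = √81 = 9  ⇒  r_B = 9 − 8 = 1

rB=1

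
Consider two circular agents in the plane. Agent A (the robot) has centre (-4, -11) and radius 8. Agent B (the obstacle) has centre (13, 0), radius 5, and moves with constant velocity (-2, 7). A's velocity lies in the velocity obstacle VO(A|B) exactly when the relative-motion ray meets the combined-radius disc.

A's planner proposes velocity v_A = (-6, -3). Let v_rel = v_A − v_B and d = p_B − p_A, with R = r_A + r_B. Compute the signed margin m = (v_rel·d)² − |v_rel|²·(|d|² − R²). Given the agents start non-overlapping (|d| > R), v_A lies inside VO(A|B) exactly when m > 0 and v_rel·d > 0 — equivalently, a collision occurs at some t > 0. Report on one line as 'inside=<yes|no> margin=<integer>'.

d = (17, 11),  |d|² = 410;  R = 8+5 = 13,  c = 410−13² = 241
v_rel = (-4, -10),  |v_rel|² = 116;  v_rel·d = (-4)·(17) + (-10)·(11) = -178
116·t² + 356·t + 241 = 0  ⇒  m = (-178)² − 116·241 = 3728
m = 3728 > 0,  v_rel·d = -178 < 0  ⇒  outside

inside=no margin=3728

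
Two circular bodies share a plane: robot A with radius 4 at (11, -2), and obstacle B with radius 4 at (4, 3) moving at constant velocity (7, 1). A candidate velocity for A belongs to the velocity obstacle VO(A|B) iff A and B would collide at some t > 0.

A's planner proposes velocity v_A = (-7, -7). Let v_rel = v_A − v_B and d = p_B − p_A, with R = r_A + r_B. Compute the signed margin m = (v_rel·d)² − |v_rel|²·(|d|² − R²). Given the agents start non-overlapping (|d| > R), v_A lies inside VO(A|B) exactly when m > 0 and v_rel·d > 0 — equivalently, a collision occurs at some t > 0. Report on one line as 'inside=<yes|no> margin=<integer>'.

d = (-7, 5),  |d|² = 74;  R = 4+4 = 8,  c = 74−8² = 10
v_rel = (-14, -8),  |v_rel|² = 260;  v_rel·d = (-14)·(-7) + (-8)·(5) = 58
260·t² − 116·t + 10 = 0  ⇒  m = 58² − 260·10 = 764
m = 764 > 0,  v_rel·d = 58 > 0  ⇒  inside

inside=yes margin=764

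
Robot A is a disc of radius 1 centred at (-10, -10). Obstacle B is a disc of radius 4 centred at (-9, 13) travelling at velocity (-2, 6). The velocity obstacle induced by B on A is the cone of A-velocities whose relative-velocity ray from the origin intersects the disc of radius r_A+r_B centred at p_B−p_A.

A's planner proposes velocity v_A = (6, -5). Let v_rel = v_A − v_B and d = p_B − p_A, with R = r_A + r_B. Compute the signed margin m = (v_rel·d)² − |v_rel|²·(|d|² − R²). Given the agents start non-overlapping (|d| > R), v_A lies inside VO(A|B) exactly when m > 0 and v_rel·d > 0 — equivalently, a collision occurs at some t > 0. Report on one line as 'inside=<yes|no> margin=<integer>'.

d = (1, 23),  |d|² = 530;  R = 1+4 = 5,  c = 530−5² = 505
v_rel = (8, -11),  |v_rel|² = 185;  v_rel·d = (8)·(1) + (-11)·(23) = -245
185·t² + 490·t + 505 = 0  ⇒  m = (-245)² − 185·505 = -33400
m = -33400 < 0,  v_rel·d = -245 < 0  ⇒  outside

inside=no margin=-33400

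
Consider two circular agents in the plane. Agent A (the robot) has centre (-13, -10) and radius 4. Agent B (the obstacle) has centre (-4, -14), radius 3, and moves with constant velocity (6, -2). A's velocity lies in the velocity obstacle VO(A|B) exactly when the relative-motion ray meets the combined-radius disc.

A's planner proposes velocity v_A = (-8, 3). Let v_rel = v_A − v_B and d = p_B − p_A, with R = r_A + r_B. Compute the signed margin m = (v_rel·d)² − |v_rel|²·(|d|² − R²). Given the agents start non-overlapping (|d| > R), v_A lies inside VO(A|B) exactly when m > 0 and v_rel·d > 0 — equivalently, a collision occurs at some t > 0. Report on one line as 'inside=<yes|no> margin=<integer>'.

d = (9, -4),  |d|² = 97;  R = 4+3 = 7,  c = 97−7² = 48
v_rel = (-14, 5),  |v_rel|² = 221;  v_rel·d = (-14)·(9) + (5)·(-4) = -146
221·t² + 292·t + 48 = 0  ⇒  m = (-146)² − 221·48 = 10708
m = 10708 > 0,  v_rel·d = -146 < 0  ⇒  outside

inside=no margin=10708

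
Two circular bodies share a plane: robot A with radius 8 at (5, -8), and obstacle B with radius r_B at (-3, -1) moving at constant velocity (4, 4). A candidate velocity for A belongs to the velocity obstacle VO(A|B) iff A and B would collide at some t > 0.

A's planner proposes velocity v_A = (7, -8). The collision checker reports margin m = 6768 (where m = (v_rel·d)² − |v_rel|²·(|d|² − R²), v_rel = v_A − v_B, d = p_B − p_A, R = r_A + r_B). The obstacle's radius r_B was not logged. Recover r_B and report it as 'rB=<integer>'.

m = 6768
d = (-8, 7);  v_rel = (3, -12),  |v_rel|² = 153
v_rel×d = (3)·(7) − (-12)·(-8) = -75
since m = R²·153 − (-75)²:  R² = (5625 + 6768) / 153 = 81
R = √81 = 9  ⇒  r_B = 9 − 8 = 1

rB=1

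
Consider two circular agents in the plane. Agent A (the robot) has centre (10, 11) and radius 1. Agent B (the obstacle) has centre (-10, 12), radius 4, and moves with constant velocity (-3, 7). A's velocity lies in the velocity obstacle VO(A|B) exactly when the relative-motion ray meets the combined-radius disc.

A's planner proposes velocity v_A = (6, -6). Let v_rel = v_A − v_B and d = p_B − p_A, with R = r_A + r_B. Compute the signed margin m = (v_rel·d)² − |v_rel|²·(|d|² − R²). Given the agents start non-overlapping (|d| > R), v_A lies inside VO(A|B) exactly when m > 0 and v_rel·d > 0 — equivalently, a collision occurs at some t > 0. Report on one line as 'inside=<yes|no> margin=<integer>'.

d = (-20, 1),  |d|² = 401;  R = 1+4 = 5,  c = 401−5² = 376
v_rel = (9, -13),  |v_rel|² = 250;  v_rel·d = (9)·(-20) + (-13)·(1) = -193
250·t² + 386·t + 376 = 0  ⇒  m = (-193)² − 250·376 = -56751
m = -56751 < 0,  v_rel·d = -193 < 0  ⇒  outside

inside=no margin=-56751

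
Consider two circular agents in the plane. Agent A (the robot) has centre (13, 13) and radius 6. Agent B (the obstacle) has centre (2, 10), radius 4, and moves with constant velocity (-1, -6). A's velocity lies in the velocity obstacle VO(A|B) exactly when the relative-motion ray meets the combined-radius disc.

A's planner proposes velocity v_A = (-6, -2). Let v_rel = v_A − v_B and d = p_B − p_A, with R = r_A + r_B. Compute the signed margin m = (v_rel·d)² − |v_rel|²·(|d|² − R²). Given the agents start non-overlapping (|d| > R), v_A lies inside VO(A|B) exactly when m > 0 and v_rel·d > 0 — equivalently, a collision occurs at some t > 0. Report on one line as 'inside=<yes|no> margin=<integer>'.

d = (-11, -3),  |d|² = 130;  R = 6+4 = 10,  c = 130−10² = 30
v_rel = (-5, 4),  |v_rel|² = 41;  v_rel·d = (-5)·(-11) + (4)·(-3) = 43
41·t² − 86·t + 30 = 0  ⇒  m = 43² − 41·30 = 619
m = 619 > 0,  v_rel·d = 43 > 0  ⇒  inside

inside=yes margin=619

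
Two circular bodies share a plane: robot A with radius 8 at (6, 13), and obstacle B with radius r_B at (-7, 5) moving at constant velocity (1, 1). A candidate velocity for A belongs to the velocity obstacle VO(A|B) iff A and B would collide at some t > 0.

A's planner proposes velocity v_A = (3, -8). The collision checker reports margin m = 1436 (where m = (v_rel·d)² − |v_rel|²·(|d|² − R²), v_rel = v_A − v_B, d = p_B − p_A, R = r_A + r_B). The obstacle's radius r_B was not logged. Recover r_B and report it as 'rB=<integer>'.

m = 1436
d = (-13, -8);  v_rel = (2, -9),  |v_rel|² = 85
v_rel×d = (2)·(-8) − (-9)·(-13) = -133
since m = R²·85 − (-133)²:  R² = (17689 + 1436) / 85 = 225
R = √225 = 15  ⇒  r_B = 15 − 8 = 7

rB=7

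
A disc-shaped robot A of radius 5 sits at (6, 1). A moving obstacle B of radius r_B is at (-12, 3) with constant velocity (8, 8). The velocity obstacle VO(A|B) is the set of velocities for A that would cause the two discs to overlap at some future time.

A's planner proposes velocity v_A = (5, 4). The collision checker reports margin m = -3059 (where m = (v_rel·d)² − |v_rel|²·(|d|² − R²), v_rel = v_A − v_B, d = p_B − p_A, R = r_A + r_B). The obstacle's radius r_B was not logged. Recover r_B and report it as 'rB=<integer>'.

m = -3059
d = (-18, 2);  v_rel = (-3, -4),  |v_rel|² = 25
v_rel×d = (-3)·(2) − (-4)·(-18) = -78
since m = R²·25 − (-78)²:  R² = (6084 + -3059) / 25 = 121
R = √121 = 11  ⇒  r_B = 11 − 5 = 6

rB=6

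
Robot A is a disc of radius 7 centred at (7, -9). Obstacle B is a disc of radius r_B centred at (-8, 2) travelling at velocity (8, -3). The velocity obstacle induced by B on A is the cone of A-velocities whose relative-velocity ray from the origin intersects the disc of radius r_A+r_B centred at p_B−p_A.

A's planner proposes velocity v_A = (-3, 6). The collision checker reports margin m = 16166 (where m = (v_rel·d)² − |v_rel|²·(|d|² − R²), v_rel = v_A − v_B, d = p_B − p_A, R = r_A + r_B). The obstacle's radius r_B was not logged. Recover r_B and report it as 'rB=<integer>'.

m = 16166
d = (-15, 11);  v_rel = (-11, 9),  |v_rel|² = 202
v_rel×d = (-11)·(11) − (9)·(-15) = 14
since m = R²·202 − 14²:  R² = (196 + 16166) / 202 = 81
R = √81 = 9  ⇒  r_B = 9 − 7 = 2

rB=2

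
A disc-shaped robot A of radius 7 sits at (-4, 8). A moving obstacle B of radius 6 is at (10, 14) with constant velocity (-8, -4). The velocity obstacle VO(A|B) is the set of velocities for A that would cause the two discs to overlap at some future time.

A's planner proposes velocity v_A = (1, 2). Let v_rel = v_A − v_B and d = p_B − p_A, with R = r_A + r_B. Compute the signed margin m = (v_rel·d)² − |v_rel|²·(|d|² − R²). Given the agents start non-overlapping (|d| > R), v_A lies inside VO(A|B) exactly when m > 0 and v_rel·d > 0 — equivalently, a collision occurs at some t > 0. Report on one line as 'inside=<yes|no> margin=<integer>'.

d = (14, 6),  |d|² = 232;  R = 7+6 = 13,  c = 232−13² = 63
v_rel = (9, 6),  |v_rel|² = 117;  v_rel·d = (9)·(14) + (6)·(6) = 162
117·t² − 324·t + 63 = 0  ⇒  m = 162² − 117·63 = 18873
m = 18873 > 0,  v_rel·d = 162 > 0  ⇒  inside

inside=yes margin=18873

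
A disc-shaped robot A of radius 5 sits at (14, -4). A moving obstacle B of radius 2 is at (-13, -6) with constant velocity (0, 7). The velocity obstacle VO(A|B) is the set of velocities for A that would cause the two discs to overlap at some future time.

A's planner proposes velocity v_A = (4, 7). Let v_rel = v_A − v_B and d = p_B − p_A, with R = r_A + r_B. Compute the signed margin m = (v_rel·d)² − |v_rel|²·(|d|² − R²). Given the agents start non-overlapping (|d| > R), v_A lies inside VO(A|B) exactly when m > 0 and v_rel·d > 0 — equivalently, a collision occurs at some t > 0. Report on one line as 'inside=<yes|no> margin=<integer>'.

d = (-27, -2),  |d|² = 733;  R = 5+2 = 7,  c = 733−7² = 684
v_rel = (4, 0),  |v_rel|² = 16;  v_rel·d = (4)·(-27) + (0)·(-2) = -108
16·t² + 216·t + 684 = 0  ⇒  m = (-108)² − 16·684 = 720
m = 720 > 0,  v_rel·d = -108 < 0  ⇒  outside

inside=no margin=720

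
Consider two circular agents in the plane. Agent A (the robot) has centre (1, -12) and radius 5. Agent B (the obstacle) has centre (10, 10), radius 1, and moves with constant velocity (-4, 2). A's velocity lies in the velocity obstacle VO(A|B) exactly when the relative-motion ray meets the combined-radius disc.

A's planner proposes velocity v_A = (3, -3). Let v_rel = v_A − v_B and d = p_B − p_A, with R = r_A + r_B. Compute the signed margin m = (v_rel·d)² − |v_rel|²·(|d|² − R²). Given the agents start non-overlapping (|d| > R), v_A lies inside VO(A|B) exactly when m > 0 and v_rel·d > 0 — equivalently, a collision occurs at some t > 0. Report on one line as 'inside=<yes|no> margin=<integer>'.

d = (9, 22),  |d|² = 565;  R = 5+1 = 6,  c = 565−6² = 529
v_rel = (7, -5),  |v_rel|² = 74;  v_rel·d = (7)·(9) + (-5)·(22) = -47
74·t² + 94·t + 529 = 0  ⇒  m = (-47)² − 74·529 = -36937
m = -36937 < 0,  v_rel·d = -47 < 0  ⇒  outside

inside=no margin=-36937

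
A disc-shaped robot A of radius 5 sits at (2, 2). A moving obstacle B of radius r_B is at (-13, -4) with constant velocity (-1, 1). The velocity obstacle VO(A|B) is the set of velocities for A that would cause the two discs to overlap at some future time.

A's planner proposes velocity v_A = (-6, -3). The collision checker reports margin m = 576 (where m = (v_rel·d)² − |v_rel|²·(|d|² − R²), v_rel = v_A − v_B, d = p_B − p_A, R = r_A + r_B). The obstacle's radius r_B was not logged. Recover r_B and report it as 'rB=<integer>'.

m = 576
d = (-15, -6);  v_rel = (-5, -4),  |v_rel|² = 41
v_rel×d = (-5)·(-6) − (-4)·(-15) = -30
since m = R²·41 − (-30)²:  R² = (900 + 576) / 41 = 36
R = √36 = 6  ⇒  r_B = 6 − 5 = 1

rB=1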